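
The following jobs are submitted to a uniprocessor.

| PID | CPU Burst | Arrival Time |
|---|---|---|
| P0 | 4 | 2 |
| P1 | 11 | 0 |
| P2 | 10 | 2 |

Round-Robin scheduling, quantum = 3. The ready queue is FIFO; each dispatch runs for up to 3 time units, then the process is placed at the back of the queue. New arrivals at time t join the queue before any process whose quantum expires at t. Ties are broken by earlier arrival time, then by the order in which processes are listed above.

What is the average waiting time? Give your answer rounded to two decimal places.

Timeline: | P1 0-3 | P0 3-6 | P2 6-9 | P1 9-12 | P0 12-13 | P2 13-16 | P1 16-19 | P2 19-22 | P1 22-24 | P2 24-25 |
Completion: P0=13  P1=24  P2=25
Turnaround (C−A): P0=11  P1=24  P2=23
Waiting times: P0=7, P1=13, P2=13
Average waiting = (7+13+13) / 3 = 33/3 = 11.00

11.00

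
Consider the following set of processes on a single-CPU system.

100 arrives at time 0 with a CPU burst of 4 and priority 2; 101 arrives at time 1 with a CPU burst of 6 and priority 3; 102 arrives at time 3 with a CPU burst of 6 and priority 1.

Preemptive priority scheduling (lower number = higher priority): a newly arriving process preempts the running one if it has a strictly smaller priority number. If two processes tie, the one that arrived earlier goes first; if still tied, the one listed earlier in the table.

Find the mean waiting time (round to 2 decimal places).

5.00

Schedule: | 100 0-3 | 102 3-9 | 100 9-10 | 101 10-16 |
Completion: 100=10  101=16  102=9
Turnaround (C−A): 100=10  101=15  102=6
Waiting times: 100=6, 101=9, 102=0
Average waiting = (6+9+0) / 3 = 15/3 = 5.00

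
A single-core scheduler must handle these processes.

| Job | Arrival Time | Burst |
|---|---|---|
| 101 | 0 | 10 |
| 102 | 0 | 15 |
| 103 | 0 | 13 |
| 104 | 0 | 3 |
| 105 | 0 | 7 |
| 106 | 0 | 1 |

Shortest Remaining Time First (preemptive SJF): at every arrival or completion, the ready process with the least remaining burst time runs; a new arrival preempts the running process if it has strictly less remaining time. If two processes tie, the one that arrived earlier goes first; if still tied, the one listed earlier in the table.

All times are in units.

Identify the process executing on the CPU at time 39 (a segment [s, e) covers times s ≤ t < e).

Schedule: | 106 0-1 | 104 1-4 | 105 4-11 | 101 11-21 | 103 21-34 | 102 34-49 |
Completion: 101=21  102=49  103=34  104=4  105=11  106=1
Turnaround (C−A): 101=21  102=49  103=34  104=4  105=11  106=1

102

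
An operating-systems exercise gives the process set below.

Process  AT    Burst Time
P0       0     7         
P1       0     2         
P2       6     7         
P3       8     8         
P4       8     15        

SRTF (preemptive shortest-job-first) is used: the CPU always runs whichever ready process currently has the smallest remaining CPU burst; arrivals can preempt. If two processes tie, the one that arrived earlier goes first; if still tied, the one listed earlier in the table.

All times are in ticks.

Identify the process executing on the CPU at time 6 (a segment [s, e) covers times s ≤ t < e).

Timeline: | P1 0-2 | P0 2-9 | P2 9-16 | P3 16-24 | P4 24-39 |
Completion: P0=9  P1=2  P2=16  P3=24  P4=39
Turnaround (C−A): P0=9  P1=2  P2=10  P3=16  P4=31

P0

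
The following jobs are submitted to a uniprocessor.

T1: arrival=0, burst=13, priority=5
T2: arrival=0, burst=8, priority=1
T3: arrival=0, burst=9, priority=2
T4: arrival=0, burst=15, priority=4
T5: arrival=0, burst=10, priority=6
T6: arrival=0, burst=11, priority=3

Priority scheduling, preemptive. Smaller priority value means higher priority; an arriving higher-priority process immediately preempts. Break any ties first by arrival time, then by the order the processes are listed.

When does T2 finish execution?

8

Timeline: | T2 0-8 | T3 8-17 | T6 17-28 | T4 28-43 | T1 43-56 | T5 56-66 |
Completion: T1=56  T2=8  T3=17  T4=43  T5=66  T6=28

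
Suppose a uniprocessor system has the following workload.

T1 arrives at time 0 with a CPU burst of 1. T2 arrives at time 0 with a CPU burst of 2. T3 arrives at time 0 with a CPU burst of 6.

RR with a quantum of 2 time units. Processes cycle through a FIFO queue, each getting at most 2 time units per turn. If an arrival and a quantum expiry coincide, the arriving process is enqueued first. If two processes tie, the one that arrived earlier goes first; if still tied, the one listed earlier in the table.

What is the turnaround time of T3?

Timeline: | T1 0-1 | T2 1-3 | T3 3-9 |
Completion: T1=1  T2=3  T3=9
Turnaround (C−A): T1=1  T2=3  T3=9
Turnaround(T3) = completion − arrival = 9 − 0 = 9

9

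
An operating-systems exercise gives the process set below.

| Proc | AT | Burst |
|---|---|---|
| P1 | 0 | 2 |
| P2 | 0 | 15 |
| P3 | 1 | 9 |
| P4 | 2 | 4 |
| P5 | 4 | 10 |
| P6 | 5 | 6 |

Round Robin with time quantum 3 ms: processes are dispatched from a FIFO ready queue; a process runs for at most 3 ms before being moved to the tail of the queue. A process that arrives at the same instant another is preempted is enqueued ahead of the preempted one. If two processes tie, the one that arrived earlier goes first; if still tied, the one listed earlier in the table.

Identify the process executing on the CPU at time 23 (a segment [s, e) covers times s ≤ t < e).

Timeline: | P1 0-2 | P2 2-5 | P3 5-8 | P4 8-11 | P5 11-14 | P6 14-17 | P2 17-20 | P3 20-23 | P4 23-24 | P5 24-27 | P6 27-30 | P2 30-33 | P3 33-36 | P5 36-39 | P2 39-42 | P5 42-43 | P2 43-46 |
Completion: P1=2  P2=46  P3=36  P4=24  P5=43  P6=30
Turnaround (C−A): P1=2  P2=46  P3=35  P4=22  P5=39  P6=25

P4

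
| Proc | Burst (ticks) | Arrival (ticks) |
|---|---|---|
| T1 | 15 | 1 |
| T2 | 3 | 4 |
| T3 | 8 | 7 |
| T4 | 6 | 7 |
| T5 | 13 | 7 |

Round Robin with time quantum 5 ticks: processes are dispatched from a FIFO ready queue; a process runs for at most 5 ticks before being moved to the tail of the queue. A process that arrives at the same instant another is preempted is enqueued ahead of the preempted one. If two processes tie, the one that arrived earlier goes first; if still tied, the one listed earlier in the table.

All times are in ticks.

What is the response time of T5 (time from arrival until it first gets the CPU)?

17

Timeline: | idle 0-1 | T1 1-6 | T2 6-9 | T1 9-14 | T3 14-19 | T4 19-24 | T5 24-29 | T1 29-34 | T3 34-37 | T4 37-38 | T5 38-46 |
Completion: T1=34  T2=9  T3=37  T4=38  T5=46
Turnaround (C−A): T1=33  T2=5  T3=30  T4=31  T5=39
Response(T5) = first start − arrival = 24 − 7 = 17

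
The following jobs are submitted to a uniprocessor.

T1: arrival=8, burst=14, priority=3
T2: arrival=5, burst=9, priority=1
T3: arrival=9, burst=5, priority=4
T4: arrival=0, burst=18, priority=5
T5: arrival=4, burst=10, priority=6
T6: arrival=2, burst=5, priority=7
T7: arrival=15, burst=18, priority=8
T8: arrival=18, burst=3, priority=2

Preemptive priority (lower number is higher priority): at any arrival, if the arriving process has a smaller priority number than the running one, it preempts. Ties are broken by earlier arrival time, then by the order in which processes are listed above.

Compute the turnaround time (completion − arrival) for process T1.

Schedule: | T4 0-5 | T2 5-14 | T1 14-18 | T8 18-21 | T1 21-31 | T3 31-36 | T4 36-49 | T5 49-59 | T6 59-64 | T7 64-82 |
Completion: T1=31  T2=14  T3=36  T4=49  T5=59  T6=64  T7=82  T8=21
Turnaround (C−A): T1=23  T2=9  T3=27  T4=49  T5=55  T6=62  T7=67  T8=3
Turnaround(T1) = completion − arrival = 31 − 8 = 23

23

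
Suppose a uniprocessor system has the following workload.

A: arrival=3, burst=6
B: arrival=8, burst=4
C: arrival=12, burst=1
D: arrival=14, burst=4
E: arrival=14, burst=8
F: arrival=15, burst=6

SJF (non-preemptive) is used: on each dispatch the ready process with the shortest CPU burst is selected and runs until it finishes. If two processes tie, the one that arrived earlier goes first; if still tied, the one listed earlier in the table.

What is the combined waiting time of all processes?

Gantt: | idle 0-3 | A 3-9 | B 9-13 | C 13-14 | D 14-18 | F 18-24 | E 24-32 |
Completion: A=9  B=13  C=14  D=18  E=32  F=24
Turnaround (C−A): A=6  B=5  C=2  D=4  E=18  F=9
Waiting = turnaround − burst: A=0, B=1, C=1, D=0, E=10, F=3
Total waiting = 0 + 1 + 1 + 0 + 10 + 3 = 15

15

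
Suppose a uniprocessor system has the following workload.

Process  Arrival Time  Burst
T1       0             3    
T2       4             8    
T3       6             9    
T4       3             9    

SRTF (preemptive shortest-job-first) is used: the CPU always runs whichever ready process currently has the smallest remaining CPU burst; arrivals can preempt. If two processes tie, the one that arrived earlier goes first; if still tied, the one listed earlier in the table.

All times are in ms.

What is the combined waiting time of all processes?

Gantt: | T1 0-3 | T4 3-12 | T2 12-20 | T3 20-29 |
Completion: T1=3  T2=20  T3=29  T4=12
Turnaround (C−A): T1=3  T2=16  T3=23  T4=9
Waiting = turnaround − burst: T1=0, T2=8, T3=14, T4=0
Total waiting = 0 + 8 + 14 + 0 = 22

22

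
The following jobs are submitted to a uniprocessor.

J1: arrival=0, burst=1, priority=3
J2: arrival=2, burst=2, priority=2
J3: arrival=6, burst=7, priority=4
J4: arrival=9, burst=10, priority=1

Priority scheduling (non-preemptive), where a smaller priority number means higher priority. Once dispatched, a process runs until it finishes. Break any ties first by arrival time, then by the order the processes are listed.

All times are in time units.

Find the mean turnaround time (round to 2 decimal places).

6.00

Schedule: | J1 0-1 | idle 1-2 | J2 2-4 | idle 4-6 | J3 6-13 | J4 13-23 |
Completion: J1=1  J2=4  J3=13  J4=23
Turnaround (C−A): J1=1  J2=2  J3=7  J4=14
Turnaround times: J1=1, J2=2, J3=7, J4=14
Average turnaround = (1+2+7+14) / 4 = 24/4 = 6.00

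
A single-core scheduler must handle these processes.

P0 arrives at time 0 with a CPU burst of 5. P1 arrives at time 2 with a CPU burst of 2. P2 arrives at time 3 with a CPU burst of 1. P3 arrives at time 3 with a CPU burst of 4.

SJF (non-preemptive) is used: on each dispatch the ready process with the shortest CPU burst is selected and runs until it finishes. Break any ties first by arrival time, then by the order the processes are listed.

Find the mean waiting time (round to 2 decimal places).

Timeline: | P0 0-5 | P2 5-6 | P1 6-8 | P3 8-12 |
Completion: P0=5  P1=8  P2=6  P3=12
Turnaround (C−A): P0=5  P1=6  P2=3  P3=9
Waiting times: P0=0, P1=4, P2=2, P3=5
Average waiting = (0+4+2+5) / 4 = 11/4 = 2.75

2.75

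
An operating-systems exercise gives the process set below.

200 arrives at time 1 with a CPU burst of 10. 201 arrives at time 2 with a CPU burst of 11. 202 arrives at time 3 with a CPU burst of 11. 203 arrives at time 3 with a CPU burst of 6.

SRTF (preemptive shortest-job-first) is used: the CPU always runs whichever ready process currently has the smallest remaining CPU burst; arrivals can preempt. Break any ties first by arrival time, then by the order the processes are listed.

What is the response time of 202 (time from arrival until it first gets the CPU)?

Gantt: | idle 0-1 | 200 1-3 | 203 3-9 | 200 9-17 | 201 17-28 | 202 28-39 |
Completion: 200=17  201=28  202=39  203=9
Turnaround (C−A): 200=16  201=26  202=36  203=6
Response(202) = first start − arrival = 28 − 3 = 25

25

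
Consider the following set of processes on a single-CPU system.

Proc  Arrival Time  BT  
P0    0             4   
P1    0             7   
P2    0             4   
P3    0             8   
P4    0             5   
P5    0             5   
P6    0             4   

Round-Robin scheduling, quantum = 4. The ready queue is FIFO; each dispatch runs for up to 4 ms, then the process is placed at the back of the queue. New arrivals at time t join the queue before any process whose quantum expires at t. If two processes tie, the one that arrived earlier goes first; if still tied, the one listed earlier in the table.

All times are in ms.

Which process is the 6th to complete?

P4

Gantt: | P0 0-4 | P1 4-8 | P2 8-12 | P3 12-16 | P4 16-20 | P5 20-24 | P6 24-28 | P1 28-31 | P3 31-35 | P4 35-36 | P5 36-37 |
Completion: P0=4  P1=31  P2=12  P3=35  P4=36  P5=37  P6=28
Turnaround (C−A): P0=4  P1=31  P2=12  P3=35  P4=36  P5=37  P6=28
Finish order: P0 → P2 → P6 → P1 → P3 → P4 → P5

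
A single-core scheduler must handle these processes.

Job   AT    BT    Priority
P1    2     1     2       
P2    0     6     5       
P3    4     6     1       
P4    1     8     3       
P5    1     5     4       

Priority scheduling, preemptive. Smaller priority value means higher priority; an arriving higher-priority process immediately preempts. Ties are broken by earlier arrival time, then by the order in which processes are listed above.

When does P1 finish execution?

Schedule: | P2 0-1 | P4 1-2 | P1 2-3 | P4 3-4 | P3 4-10 | P4 10-16 | P5 16-21 | P2 21-26 |
Completion: P1=3  P2=26  P3=10  P4=16  P5=21
Turnaround (C−A): P1=1  P2=26  P3=6  P4=15  P5=20

3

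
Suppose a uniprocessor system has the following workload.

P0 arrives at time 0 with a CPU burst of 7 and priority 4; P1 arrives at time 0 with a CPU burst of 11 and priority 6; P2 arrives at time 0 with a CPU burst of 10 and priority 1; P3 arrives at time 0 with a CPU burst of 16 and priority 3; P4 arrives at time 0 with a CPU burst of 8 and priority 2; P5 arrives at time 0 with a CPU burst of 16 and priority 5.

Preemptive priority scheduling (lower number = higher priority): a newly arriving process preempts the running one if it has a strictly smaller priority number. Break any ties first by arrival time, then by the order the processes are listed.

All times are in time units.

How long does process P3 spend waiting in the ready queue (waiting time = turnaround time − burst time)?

18

Schedule: | P2 0-10 | P4 10-18 | P3 18-34 | P0 34-41 | P5 41-57 | P1 57-68 |
Completion: P0=41  P1=68  P2=10  P3=34  P4=18  P5=57
Turnaround (C−A): P0=41  P1=68  P2=10  P3=34  P4=18  P5=57
Waiting(P3) = turnaround − burst = 34 − 16 = 18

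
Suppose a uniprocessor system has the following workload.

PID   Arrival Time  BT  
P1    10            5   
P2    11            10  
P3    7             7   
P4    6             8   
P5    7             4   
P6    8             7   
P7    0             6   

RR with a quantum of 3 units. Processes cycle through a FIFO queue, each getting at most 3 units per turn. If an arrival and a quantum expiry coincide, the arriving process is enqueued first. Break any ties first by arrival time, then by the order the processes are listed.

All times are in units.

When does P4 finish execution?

36

Gantt: | P7 0-6 | P4 6-9 | P3 9-12 | P5 12-15 | P6 15-18 | P4 18-21 | P1 21-24 | P2 24-27 | P3 27-30 | P5 30-31 | P6 31-34 | P4 34-36 | P1 36-38 | P2 38-41 | P3 41-42 | P6 42-43 | P2 43-47 |
Completion: P1=38  P2=47  P3=42  P4=36  P5=31  P6=43  P7=6
Turnaround (C−A): P1=28  P2=36  P3=35  P4=30  P5=24  P6=35  P7=6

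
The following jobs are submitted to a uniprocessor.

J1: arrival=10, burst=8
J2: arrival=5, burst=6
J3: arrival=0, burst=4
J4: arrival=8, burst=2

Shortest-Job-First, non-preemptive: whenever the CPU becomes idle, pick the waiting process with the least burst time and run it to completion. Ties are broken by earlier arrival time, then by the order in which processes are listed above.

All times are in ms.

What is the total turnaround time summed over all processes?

26

Timeline: | J3 0-4 | idle 4-5 | J2 5-11 | J4 11-13 | J1 13-21 |
Completion: J1=21  J2=11  J3=4  J4=13
Turnaround (C−A): J1=11  J2=6  J3=4  J4=5
Turnaround = completion − arrival: J1=11, J2=6, J3=4, J4=5
Total turnaround = 11 + 6 + 4 + 5 = 26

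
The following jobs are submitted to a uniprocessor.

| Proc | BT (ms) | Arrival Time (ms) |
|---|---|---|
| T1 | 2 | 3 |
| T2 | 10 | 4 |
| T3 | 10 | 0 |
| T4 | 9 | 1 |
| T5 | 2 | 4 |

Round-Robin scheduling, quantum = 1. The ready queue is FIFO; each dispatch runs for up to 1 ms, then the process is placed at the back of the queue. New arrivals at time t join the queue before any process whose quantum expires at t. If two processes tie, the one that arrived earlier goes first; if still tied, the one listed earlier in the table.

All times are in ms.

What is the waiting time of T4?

19

Schedule: | T3 0-1 | T4 1-2 | T3 2-3 | T4 3-4 | T1 4-5 | T3 5-6 | T2 6-7 | T5 7-8 | T4 8-9 | T1 9-10 | T3 10-11 | T2 11-12 | T5 12-13 | T4 13-14 | T3 14-15 | T2 15-16 | T4 16-17 | T3 17-18 | T2 18-19 | T4 19-20 | T3 20-21 | T2 21-22 | T4 22-23 | T3 23-24 | T2 24-25 | T4 25-26 | T3 26-27 | T2 27-28 | T4 28-29 | T3 29-30 | T2 30-33 |
Completion: T1=10  T2=33  T3=30  T4=29  T5=13
Waiting(T4) = turnaround − burst = 28 − 9 = 19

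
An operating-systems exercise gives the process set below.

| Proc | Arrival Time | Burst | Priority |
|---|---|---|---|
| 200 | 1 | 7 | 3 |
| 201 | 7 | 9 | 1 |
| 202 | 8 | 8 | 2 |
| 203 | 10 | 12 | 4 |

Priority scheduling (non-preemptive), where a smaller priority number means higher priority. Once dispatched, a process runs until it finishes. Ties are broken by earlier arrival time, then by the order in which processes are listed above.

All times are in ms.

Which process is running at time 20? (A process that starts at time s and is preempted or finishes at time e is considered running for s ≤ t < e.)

Schedule: | idle 0-1 | 200 1-8 | 201 8-17 | 202 17-25 | 203 25-37 |
Completion: 200=8  201=17  202=25  203=37
Turnaround (C−A): 200=7  201=10  202=17  203=27

202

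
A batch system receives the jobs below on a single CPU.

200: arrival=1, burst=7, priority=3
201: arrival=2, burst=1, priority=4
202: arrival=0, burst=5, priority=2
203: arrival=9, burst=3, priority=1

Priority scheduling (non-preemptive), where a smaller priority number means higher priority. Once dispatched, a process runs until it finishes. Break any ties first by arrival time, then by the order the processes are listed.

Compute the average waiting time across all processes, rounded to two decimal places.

Schedule: | 202 0-5 | 200 5-12 | 203 12-15 | 201 15-16 |
Completion: 200=12  201=16  202=5  203=15
Waiting times: 200=4, 201=13, 202=0, 203=3
Average waiting = (4+13+0+3) / 4 = 20/4 = 5.00

5.00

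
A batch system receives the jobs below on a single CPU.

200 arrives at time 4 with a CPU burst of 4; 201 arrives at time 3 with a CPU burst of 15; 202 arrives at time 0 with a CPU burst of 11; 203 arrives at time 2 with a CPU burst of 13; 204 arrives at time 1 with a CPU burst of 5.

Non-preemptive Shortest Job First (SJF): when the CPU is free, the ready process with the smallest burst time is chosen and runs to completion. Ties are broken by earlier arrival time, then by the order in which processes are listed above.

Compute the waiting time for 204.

14

Timeline: | 202 0-11 | 200 11-15 | 204 15-20 | 203 20-33 | 201 33-48 |
Completion: 200=15  201=48  202=11  203=33  204=20
Turnaround (C−A): 200=11  201=45  202=11  203=31  204=19
Waiting(204) = turnaround − burst = 19 − 5 = 14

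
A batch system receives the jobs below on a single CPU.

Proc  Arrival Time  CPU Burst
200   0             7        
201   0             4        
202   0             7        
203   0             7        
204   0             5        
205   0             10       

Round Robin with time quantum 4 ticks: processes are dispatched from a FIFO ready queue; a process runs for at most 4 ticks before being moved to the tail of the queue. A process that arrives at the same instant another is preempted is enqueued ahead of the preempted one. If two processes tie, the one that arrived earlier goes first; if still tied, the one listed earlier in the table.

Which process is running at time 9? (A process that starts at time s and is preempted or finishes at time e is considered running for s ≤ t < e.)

202

Timeline: | 200 0-4 | 201 4-8 | 202 8-12 | 203 12-16 | 204 16-20 | 205 20-24 | 200 24-27 | 202 27-30 | 203 30-33 | 204 33-34 | 205 34-40 |
Completion: 200=27  201=8  202=30  203=33  204=34  205=40
Turnaround (C−A): 200=27  201=8  202=30  203=33  204=34  205=40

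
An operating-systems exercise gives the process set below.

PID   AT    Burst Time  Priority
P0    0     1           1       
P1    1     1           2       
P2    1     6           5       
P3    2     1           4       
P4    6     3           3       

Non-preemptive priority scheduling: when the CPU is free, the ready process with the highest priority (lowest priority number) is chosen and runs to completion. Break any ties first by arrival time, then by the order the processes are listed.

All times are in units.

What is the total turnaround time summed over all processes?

Timeline: | P0 0-1 | P1 1-2 | P3 2-3 | P2 3-9 | P4 9-12 |
Completion: P0=1  P1=2  P2=9  P3=3  P4=12
Turnaround = completion − arrival: P0=1, P1=1, P2=8, P3=1, P4=6
Total turnaround = 1 + 1 + 8 + 1 + 6 = 17

17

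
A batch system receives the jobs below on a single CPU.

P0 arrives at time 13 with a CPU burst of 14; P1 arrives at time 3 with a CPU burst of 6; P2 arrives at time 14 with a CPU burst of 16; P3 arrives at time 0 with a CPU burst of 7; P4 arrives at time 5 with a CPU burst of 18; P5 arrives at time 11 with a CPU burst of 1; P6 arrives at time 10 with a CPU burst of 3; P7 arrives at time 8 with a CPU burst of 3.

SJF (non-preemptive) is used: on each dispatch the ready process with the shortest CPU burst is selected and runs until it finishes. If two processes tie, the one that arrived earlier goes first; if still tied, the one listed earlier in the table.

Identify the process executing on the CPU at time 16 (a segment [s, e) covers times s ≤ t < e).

P7

Gantt: | P3 0-7 | P1 7-13 | P5 13-14 | P7 14-17 | P6 17-20 | P0 20-34 | P2 34-50 | P4 50-68 |
Completion: P0=34  P1=13  P2=50  P3=7  P4=68  P5=14  P6=20  P7=17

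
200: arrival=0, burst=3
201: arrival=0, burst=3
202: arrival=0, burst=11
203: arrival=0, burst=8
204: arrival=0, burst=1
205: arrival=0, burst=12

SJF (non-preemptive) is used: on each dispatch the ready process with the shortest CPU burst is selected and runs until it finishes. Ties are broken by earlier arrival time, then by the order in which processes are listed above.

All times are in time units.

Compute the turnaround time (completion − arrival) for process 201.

7

Timeline: | 204 0-1 | 200 1-4 | 201 4-7 | 203 7-15 | 202 15-26 | 205 26-38 |
Completion: 200=4  201=7  202=26  203=15  204=1  205=38
Turnaround(201) = completion − arrival = 7 − 0 = 7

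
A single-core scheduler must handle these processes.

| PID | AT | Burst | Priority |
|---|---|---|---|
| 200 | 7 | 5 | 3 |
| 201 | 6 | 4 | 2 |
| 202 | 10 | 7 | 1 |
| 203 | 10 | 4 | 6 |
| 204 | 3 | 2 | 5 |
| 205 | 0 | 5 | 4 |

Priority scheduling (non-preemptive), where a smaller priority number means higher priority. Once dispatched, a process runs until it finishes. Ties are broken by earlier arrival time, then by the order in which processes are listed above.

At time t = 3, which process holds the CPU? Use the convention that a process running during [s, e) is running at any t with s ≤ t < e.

Gantt: | 205 0-5 | 204 5-7 | 201 7-11 | 202 11-18 | 200 18-23 | 203 23-27 |
Completion: 200=23  201=11  202=18  203=27  204=7  205=5
Turnaround (C−A): 200=16  201=5  202=8  203=17  204=4  205=5

205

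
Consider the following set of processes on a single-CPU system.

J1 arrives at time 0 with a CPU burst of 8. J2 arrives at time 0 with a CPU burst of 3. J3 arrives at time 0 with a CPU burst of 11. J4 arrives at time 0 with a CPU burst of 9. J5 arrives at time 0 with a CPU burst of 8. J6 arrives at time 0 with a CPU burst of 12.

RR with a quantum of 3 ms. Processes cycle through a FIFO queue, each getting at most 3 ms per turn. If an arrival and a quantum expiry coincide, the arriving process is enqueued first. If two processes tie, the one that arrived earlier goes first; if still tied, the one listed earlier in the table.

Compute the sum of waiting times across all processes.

173

Schedule: | J1 0-3 | J2 3-6 | J3 6-9 | J4 9-12 | J5 12-15 | J6 15-18 | J1 18-21 | J3 21-24 | J4 24-27 | J5 27-30 | J6 30-33 | J1 33-35 | J3 35-38 | J4 38-41 | J5 41-43 | J6 43-46 | J3 46-48 | J6 48-51 |
Completion: J1=35  J2=6  J3=48  J4=41  J5=43  J6=51
Waiting = turnaround − burst: J1=27, J2=3, J3=37, J4=32, J5=35, J6=39
Total waiting = 27 + 3 + 37 + 32 + 35 + 39 = 173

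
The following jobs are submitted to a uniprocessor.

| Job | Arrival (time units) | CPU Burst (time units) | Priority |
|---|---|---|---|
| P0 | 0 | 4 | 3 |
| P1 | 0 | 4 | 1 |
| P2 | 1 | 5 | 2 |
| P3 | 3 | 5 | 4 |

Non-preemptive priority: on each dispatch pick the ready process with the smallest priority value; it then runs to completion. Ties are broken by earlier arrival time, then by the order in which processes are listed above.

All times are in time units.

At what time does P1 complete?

Timeline: | P1 0-4 | P2 4-9 | P0 9-13 | P3 13-18 |
Completion: P0=13  P1=4  P2=9  P3=18
Turnaround (C−A): P0=13  P1=4  P2=8  P3=15

4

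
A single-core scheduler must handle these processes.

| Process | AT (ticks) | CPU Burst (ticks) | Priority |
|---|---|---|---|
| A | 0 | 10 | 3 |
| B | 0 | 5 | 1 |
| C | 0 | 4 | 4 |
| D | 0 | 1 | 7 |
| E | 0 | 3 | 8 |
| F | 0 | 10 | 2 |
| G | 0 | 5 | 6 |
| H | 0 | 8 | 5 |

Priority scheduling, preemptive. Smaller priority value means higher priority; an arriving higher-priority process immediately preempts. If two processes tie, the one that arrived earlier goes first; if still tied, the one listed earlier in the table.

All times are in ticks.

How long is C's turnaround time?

29

Gantt: | B 0-5 | F 5-15 | A 15-25 | C 25-29 | H 29-37 | G 37-42 | D 42-43 | E 43-46 |
Completion: A=25  B=5  C=29  D=43  E=46  F=15  G=42  H=37
Turnaround (C−A): A=25  B=5  C=29  D=43  E=46  F=15  G=42  H=37
Turnaround(C) = completion − arrival = 29 − 0 = 29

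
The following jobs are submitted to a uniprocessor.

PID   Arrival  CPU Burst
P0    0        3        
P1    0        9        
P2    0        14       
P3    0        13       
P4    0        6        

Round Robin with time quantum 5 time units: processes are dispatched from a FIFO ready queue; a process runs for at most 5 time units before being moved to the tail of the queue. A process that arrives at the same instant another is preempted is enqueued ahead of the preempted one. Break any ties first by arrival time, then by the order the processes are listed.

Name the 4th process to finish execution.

Timeline: | P0 0-3 | P1 3-8 | P2 8-13 | P3 13-18 | P4 18-23 | P1 23-27 | P2 27-32 | P3 32-37 | P4 37-38 | P2 38-42 | P3 42-45 |
Completion: P0=3  P1=27  P2=42  P3=45  P4=38
Finish order: P0 → P1 → P4 → P2 → P3

P2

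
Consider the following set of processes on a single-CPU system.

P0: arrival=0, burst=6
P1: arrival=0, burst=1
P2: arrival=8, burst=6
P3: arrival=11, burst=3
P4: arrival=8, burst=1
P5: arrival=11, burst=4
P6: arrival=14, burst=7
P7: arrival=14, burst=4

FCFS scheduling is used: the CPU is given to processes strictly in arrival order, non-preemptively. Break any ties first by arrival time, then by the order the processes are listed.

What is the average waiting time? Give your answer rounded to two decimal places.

Schedule: | P0 0-6 | P1 6-7 | idle 7-8 | P2 8-14 | P4 14-15 | P3 15-18 | P5 18-22 | P6 22-29 | P7 29-33 |
Completion: P0=6  P1=7  P2=14  P3=18  P4=15  P5=22  P6=29  P7=33
Turnaround (C−A): P0=6  P1=7  P2=6  P3=7  P4=7  P5=11  P6=15  P7=19
Waiting times: P0=0, P1=6, P2=0, P3=4, P4=6, P5=7, P6=8, P7=15
Average waiting = (0+6+0+4+6+7+8+15) / 8 = 46/8 = 5.75

5.75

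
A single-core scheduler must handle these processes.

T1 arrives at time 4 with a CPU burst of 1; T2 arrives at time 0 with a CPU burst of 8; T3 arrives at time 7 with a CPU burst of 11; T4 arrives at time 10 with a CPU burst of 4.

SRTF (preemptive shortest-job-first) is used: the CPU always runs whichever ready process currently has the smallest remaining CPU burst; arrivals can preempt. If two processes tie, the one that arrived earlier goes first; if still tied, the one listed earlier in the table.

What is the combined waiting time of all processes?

Timeline: | T2 0-4 | T1 4-5 | T2 5-9 | T3 9-10 | T4 10-14 | T3 14-24 |
Completion: T1=5  T2=9  T3=24  T4=14
Waiting = turnaround − burst: T1=0, T2=1, T3=6, T4=0
Total waiting = 0 + 1 + 6 + 0 = 7

7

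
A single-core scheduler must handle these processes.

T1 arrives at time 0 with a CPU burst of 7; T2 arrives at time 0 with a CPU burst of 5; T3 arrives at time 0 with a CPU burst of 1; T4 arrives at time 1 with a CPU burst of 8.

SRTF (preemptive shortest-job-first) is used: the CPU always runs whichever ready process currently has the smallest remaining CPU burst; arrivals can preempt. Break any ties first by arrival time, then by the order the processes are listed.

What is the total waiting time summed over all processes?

19

Schedule: | T3 0-1 | T2 1-6 | T1 6-13 | T4 13-21 |
Completion: T1=13  T2=6  T3=1  T4=21
Waiting = turnaround − burst: T1=6, T2=1, T3=0, T4=12
Total waiting = 6 + 1 + 0 + 12 = 19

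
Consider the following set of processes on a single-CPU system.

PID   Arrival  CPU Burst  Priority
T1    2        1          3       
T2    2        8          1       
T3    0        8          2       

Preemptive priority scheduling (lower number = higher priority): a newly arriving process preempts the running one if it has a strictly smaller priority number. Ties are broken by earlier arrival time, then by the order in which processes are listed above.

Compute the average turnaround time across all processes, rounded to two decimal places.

Timeline: | T3 0-2 | T2 2-10 | T3 10-16 | T1 16-17 |
Completion: T1=17  T2=10  T3=16
Turnaround times: T1=15, T2=8, T3=16
Average turnaround = (15+8+16) / 3 = 39/3 = 13.00

13.00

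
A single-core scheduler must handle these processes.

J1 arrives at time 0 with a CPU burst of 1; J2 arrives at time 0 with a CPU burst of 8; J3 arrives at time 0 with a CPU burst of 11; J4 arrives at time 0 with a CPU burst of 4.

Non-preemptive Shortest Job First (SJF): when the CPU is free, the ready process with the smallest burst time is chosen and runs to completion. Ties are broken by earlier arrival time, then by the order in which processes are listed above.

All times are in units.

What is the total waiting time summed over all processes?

Schedule: | J1 0-1 | J4 1-5 | J2 5-13 | J3 13-24 |
Completion: J1=1  J2=13  J3=24  J4=5
Waiting = turnaround − burst: J1=0, J2=5, J3=13, J4=1
Total waiting = 0 + 5 + 13 + 1 = 19

19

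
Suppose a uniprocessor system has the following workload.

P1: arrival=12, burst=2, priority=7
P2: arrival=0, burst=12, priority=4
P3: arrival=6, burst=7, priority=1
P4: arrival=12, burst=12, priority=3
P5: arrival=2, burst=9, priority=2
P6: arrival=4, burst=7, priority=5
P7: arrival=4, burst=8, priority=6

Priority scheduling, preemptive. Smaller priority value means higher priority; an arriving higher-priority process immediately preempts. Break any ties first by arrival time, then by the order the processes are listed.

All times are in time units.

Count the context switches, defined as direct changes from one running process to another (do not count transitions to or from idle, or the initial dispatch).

8

Gantt: | P2 0-2 | P5 2-6 | P3 6-13 | P5 13-18 | P4 18-30 | P2 30-40 | P6 40-47 | P7 47-55 | P1 55-57 |
Completion: P1=57  P2=40  P3=13  P4=30  P5=18  P6=47  P7=55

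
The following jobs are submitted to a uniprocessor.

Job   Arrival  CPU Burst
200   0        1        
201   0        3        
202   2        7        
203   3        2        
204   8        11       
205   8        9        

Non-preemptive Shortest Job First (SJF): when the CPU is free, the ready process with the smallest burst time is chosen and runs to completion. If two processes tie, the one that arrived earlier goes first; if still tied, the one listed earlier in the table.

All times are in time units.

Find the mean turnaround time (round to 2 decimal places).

Schedule: | 200 0-1 | 201 1-4 | 203 4-6 | 202 6-13 | 205 13-22 | 204 22-33 |
Completion: 200=1  201=4  202=13  203=6  204=33  205=22
Turnaround (C−A): 200=1  201=4  202=11  203=3  204=25  205=14
Turnaround times: 200=1, 201=4, 202=11, 203=3, 204=25, 205=14
Average turnaround = (1+4+11+3+25+14) / 6 = 58/6 = 9.67

9.67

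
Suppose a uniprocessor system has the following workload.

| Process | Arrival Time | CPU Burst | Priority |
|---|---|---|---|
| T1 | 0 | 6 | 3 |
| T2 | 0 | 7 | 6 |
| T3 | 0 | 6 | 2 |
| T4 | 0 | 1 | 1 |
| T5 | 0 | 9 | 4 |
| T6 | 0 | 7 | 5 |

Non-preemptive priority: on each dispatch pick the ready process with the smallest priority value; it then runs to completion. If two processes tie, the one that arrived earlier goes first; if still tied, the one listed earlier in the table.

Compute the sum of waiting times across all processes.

72

Timeline: | T4 0-1 | T3 1-7 | T1 7-13 | T5 13-22 | T6 22-29 | T2 29-36 |
Completion: T1=13  T2=36  T3=7  T4=1  T5=22  T6=29
Turnaround (C−A): T1=13  T2=36  T3=7  T4=1  T5=22  T6=29
Waiting = turnaround − burst: T1=7, T2=29, T3=1, T4=0, T5=13, T6=22
Total waiting = 7 + 29 + 1 + 0 + 13 + 22 = 72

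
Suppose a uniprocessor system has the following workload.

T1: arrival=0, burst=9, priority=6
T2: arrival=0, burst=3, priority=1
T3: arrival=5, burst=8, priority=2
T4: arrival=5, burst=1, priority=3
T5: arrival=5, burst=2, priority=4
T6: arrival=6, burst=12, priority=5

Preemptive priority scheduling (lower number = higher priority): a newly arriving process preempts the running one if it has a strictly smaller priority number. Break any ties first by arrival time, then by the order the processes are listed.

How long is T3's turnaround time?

Gantt: | T2 0-3 | T1 3-5 | T3 5-13 | T4 13-14 | T5 14-16 | T6 16-28 | T1 28-35 |
Completion: T1=35  T2=3  T3=13  T4=14  T5=16  T6=28
Turnaround (C−A): T1=35  T2=3  T3=8  T4=9  T5=11  T6=22
Turnaround(T3) = completion − arrival = 13 − 5 = 8

8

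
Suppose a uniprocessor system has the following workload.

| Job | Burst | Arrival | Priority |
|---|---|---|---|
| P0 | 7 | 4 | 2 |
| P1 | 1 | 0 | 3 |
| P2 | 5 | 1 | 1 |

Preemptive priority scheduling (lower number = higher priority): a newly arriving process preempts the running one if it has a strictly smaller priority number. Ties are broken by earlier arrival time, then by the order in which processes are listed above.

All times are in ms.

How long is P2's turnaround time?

5

Gantt: | P1 0-1 | P2 1-6 | P0 6-13 |
Completion: P0=13  P1=1  P2=6
Turnaround (C−A): P0=9  P1=1  P2=5
Turnaround(P2) = completion − arrival = 6 − 1 = 5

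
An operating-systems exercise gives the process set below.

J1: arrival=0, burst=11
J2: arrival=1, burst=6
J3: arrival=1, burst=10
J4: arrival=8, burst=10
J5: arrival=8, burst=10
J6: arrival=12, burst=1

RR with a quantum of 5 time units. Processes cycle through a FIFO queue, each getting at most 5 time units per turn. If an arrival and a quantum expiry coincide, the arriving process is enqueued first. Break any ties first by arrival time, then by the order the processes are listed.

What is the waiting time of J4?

25

Gantt: | J1 0-5 | J2 5-10 | J3 10-15 | J1 15-20 | J4 20-25 | J5 25-30 | J2 30-31 | J6 31-32 | J3 32-37 | J1 37-38 | J4 38-43 | J5 43-48 |
Completion: J1=38  J2=31  J3=37  J4=43  J5=48  J6=32
Turnaround (C−A): J1=38  J2=30  J3=36  J4=35  J5=40  J6=20
Waiting(J4) = turnaround − burst = 35 − 10 = 25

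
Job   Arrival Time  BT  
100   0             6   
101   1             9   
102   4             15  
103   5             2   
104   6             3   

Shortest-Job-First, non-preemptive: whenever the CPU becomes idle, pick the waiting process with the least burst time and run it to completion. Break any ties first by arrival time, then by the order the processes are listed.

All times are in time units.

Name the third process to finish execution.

104

Schedule: | 100 0-6 | 103 6-8 | 104 8-11 | 101 11-20 | 102 20-35 |
Completion: 100=6  101=20  102=35  103=8  104=11
Turnaround (C−A): 100=6  101=19  102=31  103=3  104=5
Finish order: 100 → 103 → 104 → 101 → 102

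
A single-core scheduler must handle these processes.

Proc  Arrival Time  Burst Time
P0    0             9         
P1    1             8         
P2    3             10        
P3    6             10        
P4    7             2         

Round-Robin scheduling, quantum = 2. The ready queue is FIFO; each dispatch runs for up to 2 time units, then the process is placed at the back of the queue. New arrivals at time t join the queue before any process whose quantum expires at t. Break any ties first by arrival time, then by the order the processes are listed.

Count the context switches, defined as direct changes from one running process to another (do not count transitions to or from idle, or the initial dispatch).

19

Schedule: | P0 0-2 | P1 2-4 | P0 4-6 | P2 6-8 | P1 8-10 | P3 10-12 | P0 12-14 | P4 14-16 | P2 16-18 | P1 18-20 | P3 20-22 | P0 22-24 | P2 24-26 | P1 26-28 | P3 28-30 | P0 30-31 | P2 31-33 | P3 33-35 | P2 35-37 | P3 37-39 |
Completion: P0=31  P1=28  P2=37  P3=39  P4=16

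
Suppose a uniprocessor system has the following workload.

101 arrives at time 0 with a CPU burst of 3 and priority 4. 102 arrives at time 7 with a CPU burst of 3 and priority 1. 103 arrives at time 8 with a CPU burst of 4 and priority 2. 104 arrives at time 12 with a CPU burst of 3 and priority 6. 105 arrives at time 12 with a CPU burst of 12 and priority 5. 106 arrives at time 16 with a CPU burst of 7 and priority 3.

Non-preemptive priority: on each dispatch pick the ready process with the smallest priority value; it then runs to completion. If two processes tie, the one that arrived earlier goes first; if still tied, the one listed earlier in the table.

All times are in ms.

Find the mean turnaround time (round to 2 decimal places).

11.17

Schedule: | 101 0-3 | idle 3-7 | 102 7-10 | 103 10-14 | 105 14-26 | 106 26-33 | 104 33-36 |
Completion: 101=3  102=10  103=14  104=36  105=26  106=33
Turnaround (C−A): 101=3  102=3  103=6  104=24  105=14  106=17
Turnaround times: 101=3, 102=3, 103=6, 104=24, 105=14, 106=17
Average turnaround = (3+3+6+24+14+17) / 6 = 67/6 = 11.17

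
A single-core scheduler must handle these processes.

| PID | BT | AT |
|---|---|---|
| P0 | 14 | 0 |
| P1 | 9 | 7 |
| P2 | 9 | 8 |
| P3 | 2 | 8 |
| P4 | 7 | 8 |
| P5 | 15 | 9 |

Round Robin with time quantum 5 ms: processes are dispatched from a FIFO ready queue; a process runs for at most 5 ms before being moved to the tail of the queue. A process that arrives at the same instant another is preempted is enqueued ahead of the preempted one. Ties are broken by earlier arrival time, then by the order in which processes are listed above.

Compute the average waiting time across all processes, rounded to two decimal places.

24.67

Schedule: | P0 0-10 | P1 10-15 | P2 15-20 | P3 20-22 | P4 22-27 | P5 27-32 | P0 32-36 | P1 36-40 | P2 40-44 | P4 44-46 | P5 46-56 |
Completion: P0=36  P1=40  P2=44  P3=22  P4=46  P5=56
Waiting times: P0=22, P1=24, P2=27, P3=12, P4=31, P5=32
Average waiting = (22+24+27+12+31+32) / 6 = 148/6 = 24.67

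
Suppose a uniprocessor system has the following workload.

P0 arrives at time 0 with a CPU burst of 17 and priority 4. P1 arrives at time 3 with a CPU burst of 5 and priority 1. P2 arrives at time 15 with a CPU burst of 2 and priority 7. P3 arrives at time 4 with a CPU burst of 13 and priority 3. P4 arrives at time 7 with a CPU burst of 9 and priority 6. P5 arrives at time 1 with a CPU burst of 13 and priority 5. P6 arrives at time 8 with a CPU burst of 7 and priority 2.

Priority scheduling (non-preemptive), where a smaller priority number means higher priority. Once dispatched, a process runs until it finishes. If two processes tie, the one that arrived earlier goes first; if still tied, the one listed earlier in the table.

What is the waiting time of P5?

41

Gantt: | P0 0-17 | P1 17-22 | P6 22-29 | P3 29-42 | P5 42-55 | P4 55-64 | P2 64-66 |
Completion: P0=17  P1=22  P2=66  P3=42  P4=64  P5=55  P6=29
Waiting(P5) = turnaround − burst = 54 − 13 = 41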